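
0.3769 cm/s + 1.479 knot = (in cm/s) 76.46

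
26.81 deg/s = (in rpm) 4.468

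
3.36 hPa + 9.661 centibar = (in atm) 0.09866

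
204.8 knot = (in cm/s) 1.054e+04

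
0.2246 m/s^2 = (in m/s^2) 0.2246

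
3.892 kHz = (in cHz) 3.892e+05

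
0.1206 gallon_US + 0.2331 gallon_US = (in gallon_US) 0.3537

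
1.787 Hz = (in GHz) 1.787e-09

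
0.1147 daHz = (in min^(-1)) 68.82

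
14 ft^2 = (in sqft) 14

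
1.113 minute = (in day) 0.0007729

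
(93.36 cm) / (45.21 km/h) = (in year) 2.357e-09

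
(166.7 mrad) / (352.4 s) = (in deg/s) 0.0271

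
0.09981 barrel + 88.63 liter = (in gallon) 27.61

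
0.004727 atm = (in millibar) 4.79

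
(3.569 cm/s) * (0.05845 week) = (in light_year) 1.334e-13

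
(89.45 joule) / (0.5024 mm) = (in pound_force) 4.003e+04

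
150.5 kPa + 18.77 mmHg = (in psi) 22.19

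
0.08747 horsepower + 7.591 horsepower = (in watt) 5726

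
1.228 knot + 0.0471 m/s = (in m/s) 0.6788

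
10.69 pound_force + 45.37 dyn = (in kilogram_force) 4.849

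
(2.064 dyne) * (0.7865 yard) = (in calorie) 3.548e-06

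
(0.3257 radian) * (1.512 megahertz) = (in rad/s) 4.925e+05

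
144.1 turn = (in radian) 905.4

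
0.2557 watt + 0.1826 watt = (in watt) 0.4383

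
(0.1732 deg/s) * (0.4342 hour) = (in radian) 4.725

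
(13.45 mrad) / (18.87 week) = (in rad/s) 1.179e-09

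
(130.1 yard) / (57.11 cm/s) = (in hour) 0.05786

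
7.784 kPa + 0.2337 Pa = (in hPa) 77.84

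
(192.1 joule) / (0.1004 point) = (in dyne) 5.424e+11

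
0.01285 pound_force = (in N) 0.05716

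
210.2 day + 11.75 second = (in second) 1.816e+07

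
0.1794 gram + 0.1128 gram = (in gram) 0.2922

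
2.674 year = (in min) 1.405e+06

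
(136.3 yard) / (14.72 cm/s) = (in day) 0.0098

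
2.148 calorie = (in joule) 8.987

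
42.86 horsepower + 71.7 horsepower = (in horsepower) 114.6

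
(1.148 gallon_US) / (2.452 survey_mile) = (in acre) 2.721e-10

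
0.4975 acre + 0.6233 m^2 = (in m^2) 2014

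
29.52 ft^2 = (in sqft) 29.52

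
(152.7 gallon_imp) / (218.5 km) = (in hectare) 3.177e-10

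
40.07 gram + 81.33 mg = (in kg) 0.04015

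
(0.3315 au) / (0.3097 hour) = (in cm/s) 4.448e+09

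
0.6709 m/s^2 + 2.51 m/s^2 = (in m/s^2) 3.181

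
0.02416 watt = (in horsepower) 3.24e-05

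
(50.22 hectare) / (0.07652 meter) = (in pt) 1.86e+10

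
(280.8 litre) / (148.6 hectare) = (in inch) 7.44e-06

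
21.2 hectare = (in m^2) 2.12e+05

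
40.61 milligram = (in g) 0.04061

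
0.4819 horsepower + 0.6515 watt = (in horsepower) 0.4828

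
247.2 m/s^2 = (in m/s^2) 247.2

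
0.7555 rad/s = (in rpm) 7.214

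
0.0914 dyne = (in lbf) 2.055e-07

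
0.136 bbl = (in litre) 21.62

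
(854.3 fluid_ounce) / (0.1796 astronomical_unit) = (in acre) 2.324e-16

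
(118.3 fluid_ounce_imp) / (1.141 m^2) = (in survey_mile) 1.83e-06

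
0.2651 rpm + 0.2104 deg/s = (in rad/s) 0.03143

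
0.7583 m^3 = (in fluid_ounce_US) 2.564e+04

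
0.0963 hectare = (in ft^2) 1.037e+04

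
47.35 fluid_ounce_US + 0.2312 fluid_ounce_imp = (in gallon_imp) 0.3095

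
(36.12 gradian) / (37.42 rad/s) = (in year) 4.808e-10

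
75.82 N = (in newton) 75.82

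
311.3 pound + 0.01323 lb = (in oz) 4981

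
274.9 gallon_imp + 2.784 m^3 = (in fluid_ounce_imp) 1.42e+05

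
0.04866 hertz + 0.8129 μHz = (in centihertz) 4.866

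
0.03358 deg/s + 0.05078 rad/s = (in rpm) 0.4905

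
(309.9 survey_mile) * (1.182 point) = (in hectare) 0.0208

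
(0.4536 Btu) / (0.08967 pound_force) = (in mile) 0.7455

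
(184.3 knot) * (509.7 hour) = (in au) 0.001163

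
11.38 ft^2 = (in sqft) 11.38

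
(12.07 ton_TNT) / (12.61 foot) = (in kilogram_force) 1.34e+09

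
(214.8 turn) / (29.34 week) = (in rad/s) 7.606e-05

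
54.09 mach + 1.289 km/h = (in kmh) 6.63e+04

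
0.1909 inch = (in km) 4.849e-06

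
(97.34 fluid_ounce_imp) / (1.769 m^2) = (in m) 0.001563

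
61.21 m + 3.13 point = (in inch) 2410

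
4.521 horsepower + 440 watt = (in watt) 3811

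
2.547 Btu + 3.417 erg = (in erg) 2.687e+10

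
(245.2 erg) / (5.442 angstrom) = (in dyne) 4.506e+09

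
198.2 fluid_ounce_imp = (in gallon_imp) 1.239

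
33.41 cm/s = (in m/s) 0.3341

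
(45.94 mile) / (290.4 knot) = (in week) 0.0008183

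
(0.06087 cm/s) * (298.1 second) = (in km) 0.0001815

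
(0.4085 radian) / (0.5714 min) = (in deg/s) 0.6827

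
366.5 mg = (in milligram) 366.5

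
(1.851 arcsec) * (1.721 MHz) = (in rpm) 147.5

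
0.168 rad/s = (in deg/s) 9.626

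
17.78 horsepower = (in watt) 1.326e+04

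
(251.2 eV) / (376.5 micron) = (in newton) 1.069e-13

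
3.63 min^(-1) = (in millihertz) 60.5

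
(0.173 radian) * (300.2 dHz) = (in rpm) 49.59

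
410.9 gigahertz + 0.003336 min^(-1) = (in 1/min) 2.465e+13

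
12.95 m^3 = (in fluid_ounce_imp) 4.558e+05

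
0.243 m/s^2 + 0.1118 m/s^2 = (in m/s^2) 0.3548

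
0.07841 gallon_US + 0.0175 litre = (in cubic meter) 0.0003143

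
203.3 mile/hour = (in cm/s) 9088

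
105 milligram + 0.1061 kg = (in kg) 0.1062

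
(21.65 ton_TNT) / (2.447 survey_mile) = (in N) 2.3e+07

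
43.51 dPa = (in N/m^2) 4.351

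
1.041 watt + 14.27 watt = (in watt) 15.31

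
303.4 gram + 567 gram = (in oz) 30.7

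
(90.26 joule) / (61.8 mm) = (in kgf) 148.9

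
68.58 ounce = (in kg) 1.944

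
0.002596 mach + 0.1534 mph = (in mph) 2.131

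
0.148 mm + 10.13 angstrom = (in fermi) 1.48e+11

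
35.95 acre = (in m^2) 1.455e+05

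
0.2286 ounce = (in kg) 0.006481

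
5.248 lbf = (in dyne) 2.334e+06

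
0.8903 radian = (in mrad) 890.3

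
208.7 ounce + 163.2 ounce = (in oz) 371.9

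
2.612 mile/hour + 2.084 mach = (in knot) 1382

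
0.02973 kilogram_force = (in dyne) 2.916e+04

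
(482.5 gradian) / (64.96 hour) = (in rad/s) 3.241e-05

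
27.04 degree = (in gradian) 30.04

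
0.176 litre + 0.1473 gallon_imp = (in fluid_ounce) 28.59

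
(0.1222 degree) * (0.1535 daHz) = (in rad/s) 0.003274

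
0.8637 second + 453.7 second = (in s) 454.6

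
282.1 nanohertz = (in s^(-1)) 2.821e-07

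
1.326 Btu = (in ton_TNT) 3.344e-07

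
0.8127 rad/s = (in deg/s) 46.56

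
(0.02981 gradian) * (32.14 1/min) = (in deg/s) 0.01437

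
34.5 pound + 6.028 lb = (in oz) 648.4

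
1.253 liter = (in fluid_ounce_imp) 44.1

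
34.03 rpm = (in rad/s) 3.564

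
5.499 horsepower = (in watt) 4101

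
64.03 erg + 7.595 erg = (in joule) 7.162e-06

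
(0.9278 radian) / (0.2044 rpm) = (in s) 43.35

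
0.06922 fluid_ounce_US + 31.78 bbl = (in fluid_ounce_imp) 1.778e+05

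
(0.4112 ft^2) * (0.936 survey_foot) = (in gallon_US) 2.879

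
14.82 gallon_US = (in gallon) 14.82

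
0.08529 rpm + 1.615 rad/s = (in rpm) 15.51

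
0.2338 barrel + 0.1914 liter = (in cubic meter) 0.03736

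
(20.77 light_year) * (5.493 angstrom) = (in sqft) 1.162e+09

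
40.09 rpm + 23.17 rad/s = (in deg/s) 1568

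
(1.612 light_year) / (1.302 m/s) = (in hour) 3.254e+12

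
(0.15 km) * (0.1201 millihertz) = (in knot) 0.03502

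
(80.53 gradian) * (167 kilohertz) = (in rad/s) 2.112e+05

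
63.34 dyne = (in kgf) 6.459e-05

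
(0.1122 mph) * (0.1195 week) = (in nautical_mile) 1.957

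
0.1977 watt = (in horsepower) 0.0002651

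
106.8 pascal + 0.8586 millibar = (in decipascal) 1927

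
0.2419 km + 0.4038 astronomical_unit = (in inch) 2.378e+12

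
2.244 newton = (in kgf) 0.2288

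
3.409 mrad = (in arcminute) 11.72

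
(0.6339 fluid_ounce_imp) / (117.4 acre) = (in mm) 3.791e-08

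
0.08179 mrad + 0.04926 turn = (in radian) 0.3096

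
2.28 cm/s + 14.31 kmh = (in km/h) 14.39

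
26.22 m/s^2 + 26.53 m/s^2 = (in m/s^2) 52.75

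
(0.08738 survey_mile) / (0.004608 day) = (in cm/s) 35.32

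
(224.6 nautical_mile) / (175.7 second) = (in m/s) 2367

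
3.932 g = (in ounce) 0.1387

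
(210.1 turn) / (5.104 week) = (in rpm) 0.004084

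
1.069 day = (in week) 0.1527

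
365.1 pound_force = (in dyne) 1.624e+08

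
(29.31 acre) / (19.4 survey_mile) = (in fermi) 3.799e+15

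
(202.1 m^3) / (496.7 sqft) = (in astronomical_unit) 2.928e-11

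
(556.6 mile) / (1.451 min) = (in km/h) 3.704e+04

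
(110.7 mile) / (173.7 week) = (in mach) 4.98e-06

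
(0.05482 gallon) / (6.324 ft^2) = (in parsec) 1.145e-20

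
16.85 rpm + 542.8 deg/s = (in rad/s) 11.24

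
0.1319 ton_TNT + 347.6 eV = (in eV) 3.444e+27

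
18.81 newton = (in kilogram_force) 1.918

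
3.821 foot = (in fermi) 1.165e+15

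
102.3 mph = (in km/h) 164.6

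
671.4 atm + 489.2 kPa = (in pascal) 6.852e+07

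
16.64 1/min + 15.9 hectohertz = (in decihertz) 1.59e+04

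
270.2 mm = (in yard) 0.2955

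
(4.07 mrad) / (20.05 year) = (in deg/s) 3.688e-10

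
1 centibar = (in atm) 0.009869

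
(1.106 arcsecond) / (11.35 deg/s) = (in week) 4.476e-11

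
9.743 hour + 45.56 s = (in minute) 585.3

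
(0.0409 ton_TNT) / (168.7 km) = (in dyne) 1.014e+08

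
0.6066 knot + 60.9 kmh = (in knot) 33.49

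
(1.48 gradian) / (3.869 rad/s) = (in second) 0.006009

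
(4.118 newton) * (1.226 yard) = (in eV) 2.881e+19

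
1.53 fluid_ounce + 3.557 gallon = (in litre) 13.51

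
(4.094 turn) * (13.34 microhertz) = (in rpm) 0.003277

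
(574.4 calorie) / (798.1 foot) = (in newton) 9.879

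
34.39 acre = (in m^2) 1.392e+05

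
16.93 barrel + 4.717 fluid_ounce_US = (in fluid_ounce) 9.102e+04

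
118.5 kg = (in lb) 261.2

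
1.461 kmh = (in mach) 0.001192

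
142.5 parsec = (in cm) 4.397e+20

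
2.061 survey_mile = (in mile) 2.061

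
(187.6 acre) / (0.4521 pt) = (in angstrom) 4.76e+19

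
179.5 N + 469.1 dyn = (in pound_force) 40.35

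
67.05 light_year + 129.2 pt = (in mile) 3.942e+14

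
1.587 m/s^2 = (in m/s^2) 1.587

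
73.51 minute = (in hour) 1.225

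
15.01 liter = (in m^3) 0.01501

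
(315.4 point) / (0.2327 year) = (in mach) 4.453e-11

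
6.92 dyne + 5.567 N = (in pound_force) 1.252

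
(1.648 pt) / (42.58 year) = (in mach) 1.272e-15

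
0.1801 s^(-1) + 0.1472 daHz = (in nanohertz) 1.652e+09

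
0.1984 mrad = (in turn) 3.158e-05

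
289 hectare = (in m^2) 2.89e+06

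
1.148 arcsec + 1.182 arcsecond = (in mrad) 0.0113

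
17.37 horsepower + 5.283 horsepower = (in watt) 1.689e+04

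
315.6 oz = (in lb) 19.73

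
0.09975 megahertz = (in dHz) 9.975e+05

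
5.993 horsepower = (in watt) 4469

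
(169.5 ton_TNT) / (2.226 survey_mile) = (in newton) 1.98e+08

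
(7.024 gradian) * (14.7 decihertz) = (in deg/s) 9.293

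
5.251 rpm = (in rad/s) 0.5499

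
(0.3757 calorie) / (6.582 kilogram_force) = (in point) 69.03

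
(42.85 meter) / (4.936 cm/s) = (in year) 2.753e-05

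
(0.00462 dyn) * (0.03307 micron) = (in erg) 1.528e-08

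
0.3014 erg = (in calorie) 7.204e-09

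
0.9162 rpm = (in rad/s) 0.09594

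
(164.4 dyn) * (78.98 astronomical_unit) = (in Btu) 1.841e+07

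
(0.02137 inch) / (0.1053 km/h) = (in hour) 5.155e-06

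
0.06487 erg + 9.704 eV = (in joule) 6.487e-09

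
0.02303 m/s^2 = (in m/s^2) 0.02303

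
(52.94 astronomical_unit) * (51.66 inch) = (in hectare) 1.039e+09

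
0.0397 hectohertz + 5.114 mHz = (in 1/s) 3.975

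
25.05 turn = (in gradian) 1.002e+04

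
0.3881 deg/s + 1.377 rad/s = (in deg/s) 79.28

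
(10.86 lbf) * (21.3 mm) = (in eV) 6.422e+18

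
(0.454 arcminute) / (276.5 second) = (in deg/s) 2.737e-05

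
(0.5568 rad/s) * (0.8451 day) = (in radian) 4.066e+04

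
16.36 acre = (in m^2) 6.621e+04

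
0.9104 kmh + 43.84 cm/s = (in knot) 1.344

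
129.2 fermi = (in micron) 1.292e-07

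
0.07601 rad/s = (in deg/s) 4.355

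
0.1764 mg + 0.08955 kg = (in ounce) 3.159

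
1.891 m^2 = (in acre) 0.0004673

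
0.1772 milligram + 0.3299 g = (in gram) 0.3301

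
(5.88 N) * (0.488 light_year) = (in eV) 1.694e+35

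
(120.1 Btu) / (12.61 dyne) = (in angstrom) 1.005e+19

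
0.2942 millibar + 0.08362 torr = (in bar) 0.0004057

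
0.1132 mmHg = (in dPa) 150.9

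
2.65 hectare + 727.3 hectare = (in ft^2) 7.857e+07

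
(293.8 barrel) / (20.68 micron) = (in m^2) 2.259e+06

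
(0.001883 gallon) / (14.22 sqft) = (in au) 3.607e-17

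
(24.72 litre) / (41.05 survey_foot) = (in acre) 4.882e-07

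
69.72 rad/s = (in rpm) 665.8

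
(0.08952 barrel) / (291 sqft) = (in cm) 0.05265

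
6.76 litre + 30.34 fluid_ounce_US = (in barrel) 0.04816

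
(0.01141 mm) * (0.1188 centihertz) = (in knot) 2.635e-08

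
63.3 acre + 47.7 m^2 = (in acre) 63.31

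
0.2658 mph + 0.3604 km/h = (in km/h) 0.7882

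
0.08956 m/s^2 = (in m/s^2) 0.08956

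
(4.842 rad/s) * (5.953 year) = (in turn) 1.447e+08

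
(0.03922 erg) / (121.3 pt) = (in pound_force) 2.06e-08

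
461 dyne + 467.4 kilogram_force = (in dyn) 4.584e+08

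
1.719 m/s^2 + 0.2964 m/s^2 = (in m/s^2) 2.015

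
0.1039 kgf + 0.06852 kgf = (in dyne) 1.691e+05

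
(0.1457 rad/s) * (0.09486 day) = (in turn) 190.1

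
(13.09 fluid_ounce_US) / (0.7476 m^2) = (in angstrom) 5.178e+06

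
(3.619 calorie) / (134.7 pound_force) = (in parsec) 8.19e-19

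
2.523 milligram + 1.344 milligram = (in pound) 8.525e-06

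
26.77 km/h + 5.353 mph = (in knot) 19.11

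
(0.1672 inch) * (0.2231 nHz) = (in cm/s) 9.475e-11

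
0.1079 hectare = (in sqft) 1.161e+04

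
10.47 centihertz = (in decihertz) 1.047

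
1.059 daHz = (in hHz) 0.1059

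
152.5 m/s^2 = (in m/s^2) 152.5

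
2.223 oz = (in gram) 63.02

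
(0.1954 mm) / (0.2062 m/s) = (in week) 1.567e-09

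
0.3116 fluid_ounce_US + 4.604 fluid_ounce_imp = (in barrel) 0.0008808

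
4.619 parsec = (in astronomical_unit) 9.527e+05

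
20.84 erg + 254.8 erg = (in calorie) 6.588e-06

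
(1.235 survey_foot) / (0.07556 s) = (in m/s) 4.982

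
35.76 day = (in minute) 5.149e+04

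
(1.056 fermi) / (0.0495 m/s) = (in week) 3.527e-20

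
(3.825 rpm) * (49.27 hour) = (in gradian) 4.523e+06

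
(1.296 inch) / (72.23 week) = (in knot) 1.465e-09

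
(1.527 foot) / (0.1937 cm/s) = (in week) 0.0003973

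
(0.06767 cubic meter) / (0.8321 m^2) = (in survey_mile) 5.053e-05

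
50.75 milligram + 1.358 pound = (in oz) 21.73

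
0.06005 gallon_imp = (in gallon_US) 0.07212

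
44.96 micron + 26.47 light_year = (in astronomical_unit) 1.674e+06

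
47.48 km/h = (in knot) 25.64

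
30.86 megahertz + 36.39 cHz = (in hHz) 3.086e+05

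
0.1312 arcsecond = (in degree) 3.644e-05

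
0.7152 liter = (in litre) 0.7152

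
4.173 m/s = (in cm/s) 417.3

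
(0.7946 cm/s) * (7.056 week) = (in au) 2.267e-07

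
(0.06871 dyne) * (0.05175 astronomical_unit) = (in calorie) 1271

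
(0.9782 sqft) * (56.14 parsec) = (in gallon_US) 4.159e+19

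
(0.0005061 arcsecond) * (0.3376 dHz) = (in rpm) 7.91e-10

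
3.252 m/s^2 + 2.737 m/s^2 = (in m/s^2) 5.989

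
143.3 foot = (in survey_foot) 143.3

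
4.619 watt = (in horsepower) 0.006194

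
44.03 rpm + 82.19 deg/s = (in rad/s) 6.045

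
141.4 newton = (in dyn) 1.414e+07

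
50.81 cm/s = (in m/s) 0.5081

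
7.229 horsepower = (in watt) 5391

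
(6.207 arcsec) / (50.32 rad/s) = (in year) 1.896e-14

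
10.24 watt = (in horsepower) 0.01373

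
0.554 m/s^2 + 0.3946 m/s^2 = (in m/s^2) 0.9486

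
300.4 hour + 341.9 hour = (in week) 3.823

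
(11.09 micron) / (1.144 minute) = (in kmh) 5.816e-07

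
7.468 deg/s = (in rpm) 1.245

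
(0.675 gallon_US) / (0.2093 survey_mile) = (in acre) 1.874e-09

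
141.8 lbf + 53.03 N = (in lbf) 153.7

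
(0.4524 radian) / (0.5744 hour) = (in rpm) 0.002089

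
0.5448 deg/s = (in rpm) 0.0908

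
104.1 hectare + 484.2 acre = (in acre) 741.4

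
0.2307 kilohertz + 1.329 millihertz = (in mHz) 2.307e+05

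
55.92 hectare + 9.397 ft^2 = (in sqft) 6.019e+06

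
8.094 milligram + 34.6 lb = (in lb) 34.6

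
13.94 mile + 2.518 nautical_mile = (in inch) 1.067e+06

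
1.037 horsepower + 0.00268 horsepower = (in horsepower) 1.04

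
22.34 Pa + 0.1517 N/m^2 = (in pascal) 22.49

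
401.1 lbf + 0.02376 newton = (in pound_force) 401.1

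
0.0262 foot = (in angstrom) 7.986e+07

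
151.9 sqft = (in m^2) 14.11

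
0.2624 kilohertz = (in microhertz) 2.624e+08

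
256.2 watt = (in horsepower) 0.3436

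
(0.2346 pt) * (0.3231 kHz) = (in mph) 0.05982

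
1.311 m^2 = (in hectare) 0.0001311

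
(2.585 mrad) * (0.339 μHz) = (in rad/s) 8.763e-10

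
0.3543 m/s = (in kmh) 1.275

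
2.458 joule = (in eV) 1.534e+19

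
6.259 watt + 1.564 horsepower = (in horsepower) 1.572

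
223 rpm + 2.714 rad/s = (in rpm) 248.9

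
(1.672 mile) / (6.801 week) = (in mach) 1.921e-06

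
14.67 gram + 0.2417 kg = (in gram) 256.4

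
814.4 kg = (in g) 8.144e+05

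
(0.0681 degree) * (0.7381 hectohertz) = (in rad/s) 0.08773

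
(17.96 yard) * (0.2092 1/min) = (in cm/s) 5.726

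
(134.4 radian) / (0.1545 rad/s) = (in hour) 0.2416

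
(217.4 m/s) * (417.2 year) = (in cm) 2.86e+14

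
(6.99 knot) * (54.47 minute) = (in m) 1.175e+04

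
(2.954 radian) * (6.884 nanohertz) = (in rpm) 1.942e-07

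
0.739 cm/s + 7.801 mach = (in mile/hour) 5942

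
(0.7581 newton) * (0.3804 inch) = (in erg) 7.325e+04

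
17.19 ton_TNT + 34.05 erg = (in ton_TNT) 17.19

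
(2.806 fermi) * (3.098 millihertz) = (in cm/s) 8.693e-16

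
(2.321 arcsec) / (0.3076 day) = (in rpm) 4.043e-09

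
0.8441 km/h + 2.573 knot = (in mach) 0.004576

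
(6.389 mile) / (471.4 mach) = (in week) 1.059e-07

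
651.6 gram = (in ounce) 22.98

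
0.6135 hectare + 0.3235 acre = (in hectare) 0.7444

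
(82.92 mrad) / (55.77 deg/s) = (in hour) 2.366e-05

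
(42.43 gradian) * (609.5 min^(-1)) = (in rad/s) 6.77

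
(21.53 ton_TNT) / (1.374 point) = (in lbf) 4.178e+13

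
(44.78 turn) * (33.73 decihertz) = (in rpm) 9063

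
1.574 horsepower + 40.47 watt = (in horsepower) 1.628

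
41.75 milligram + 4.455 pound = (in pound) 4.455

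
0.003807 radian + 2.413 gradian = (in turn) 0.006638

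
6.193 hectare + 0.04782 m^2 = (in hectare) 6.193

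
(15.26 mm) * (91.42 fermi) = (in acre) 3.447e-19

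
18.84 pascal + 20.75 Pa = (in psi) 0.005742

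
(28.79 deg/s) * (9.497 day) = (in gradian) 2.625e+07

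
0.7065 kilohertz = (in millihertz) 7.065e+05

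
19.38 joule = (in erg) 1.938e+08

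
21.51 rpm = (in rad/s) 2.253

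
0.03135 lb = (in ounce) 0.5016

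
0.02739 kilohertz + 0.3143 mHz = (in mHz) 2.739e+04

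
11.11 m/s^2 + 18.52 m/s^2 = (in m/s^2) 29.63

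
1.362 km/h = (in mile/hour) 0.8463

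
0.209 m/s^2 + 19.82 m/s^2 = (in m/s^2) 20.03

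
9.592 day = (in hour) 230.2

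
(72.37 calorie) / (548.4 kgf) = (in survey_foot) 0.1847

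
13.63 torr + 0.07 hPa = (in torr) 13.68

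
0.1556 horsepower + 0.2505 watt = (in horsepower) 0.1559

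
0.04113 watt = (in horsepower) 5.516e-05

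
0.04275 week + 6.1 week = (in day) 43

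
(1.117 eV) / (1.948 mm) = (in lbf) 2.065e-17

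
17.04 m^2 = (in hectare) 0.001704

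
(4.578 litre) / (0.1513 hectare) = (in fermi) 3.026e+09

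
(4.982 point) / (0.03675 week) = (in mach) 2.322e-10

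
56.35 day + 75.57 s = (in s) 4.869e+06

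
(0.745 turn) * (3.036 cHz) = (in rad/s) 0.1421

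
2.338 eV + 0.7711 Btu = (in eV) 5.078e+21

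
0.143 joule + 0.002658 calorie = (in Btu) 0.0001461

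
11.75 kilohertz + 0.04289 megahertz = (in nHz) 5.464e+13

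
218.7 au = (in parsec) 0.00106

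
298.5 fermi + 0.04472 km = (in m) 44.72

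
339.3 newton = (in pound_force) 76.28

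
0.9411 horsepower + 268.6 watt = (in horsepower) 1.301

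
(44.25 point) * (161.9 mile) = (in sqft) 4.378e+04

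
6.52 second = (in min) 0.1087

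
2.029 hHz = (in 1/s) 202.9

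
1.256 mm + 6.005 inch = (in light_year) 1.625e-17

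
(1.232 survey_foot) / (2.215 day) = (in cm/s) 0.0001962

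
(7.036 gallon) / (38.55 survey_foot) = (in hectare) 2.267e-07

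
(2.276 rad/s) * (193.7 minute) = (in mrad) 2.645e+07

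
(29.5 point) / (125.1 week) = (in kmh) 4.952e-10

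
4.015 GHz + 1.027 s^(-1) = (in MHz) 4015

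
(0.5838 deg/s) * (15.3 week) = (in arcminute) 3.241e+08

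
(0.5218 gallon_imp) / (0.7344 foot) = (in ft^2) 0.1141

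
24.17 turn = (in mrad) 1.519e+05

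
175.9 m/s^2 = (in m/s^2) 175.9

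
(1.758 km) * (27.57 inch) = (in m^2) 1231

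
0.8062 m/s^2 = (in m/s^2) 0.8062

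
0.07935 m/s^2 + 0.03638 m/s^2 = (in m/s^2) 0.1157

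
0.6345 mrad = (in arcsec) 130.9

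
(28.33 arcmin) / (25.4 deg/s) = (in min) 0.0003098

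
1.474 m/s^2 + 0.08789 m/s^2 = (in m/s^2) 1.562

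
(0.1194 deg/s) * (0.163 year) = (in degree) 6.138e+05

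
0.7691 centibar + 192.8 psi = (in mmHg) 9976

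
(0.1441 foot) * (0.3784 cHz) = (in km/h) 0.0005983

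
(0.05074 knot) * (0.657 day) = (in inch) 5.834e+04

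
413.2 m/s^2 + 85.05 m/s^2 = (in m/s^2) 498.2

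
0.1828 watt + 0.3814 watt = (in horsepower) 0.0007566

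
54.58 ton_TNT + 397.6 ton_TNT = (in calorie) 4.522e+11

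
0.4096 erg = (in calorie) 9.79e-09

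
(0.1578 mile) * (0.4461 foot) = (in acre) 0.008533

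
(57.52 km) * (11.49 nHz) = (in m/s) 0.0006609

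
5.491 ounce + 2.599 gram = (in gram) 158.3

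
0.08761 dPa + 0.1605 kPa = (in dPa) 1605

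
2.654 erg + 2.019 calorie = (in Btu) 0.008007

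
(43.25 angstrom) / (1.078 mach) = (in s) 1.178e-11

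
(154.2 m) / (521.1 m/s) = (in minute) 0.004932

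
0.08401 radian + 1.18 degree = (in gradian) 6.659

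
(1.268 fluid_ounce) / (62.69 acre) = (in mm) 1.478e-07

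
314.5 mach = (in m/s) 1.071e+05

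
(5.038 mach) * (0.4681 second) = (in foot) 2635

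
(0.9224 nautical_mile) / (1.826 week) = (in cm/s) 0.1547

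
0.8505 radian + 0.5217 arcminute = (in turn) 0.1354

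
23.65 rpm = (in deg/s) 141.9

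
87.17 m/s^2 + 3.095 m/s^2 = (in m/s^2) 90.27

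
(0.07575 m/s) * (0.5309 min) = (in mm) 2413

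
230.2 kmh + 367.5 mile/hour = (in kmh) 821.6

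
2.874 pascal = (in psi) 0.0004168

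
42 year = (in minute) 2.208e+07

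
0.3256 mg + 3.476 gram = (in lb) 0.007664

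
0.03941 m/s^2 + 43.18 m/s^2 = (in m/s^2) 43.22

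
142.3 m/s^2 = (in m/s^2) 142.3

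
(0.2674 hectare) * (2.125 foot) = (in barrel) 1.089e+04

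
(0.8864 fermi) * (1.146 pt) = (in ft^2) 3.857e-18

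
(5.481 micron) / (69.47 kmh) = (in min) 4.734e-09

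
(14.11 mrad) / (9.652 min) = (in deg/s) 0.001396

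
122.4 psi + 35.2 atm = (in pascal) 4.411e+06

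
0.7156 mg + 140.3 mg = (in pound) 0.0003109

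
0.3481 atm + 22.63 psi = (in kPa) 191.3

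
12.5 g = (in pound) 0.02756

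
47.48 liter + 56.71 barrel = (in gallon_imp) 1994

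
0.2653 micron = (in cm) 2.653e-05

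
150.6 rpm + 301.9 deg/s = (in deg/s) 1205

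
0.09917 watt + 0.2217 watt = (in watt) 0.3209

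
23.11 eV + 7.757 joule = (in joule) 7.757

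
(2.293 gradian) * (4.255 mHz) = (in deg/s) 0.008781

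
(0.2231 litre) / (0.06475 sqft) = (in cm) 3.709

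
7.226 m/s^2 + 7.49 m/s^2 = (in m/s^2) 14.72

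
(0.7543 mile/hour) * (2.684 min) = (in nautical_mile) 0.02932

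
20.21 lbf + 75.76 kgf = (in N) 832.9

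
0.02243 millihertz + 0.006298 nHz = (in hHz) 2.243e-07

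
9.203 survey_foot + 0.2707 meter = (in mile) 0.001911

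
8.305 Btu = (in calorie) 2094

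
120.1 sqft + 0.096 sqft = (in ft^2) 120.2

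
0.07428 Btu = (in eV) 4.891e+20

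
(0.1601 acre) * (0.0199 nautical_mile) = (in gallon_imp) 5.252e+06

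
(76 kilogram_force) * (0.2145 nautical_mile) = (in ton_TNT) 7.076e-05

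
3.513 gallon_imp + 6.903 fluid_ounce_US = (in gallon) 4.273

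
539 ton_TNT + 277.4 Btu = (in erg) 2.255e+19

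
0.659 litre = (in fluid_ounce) 22.28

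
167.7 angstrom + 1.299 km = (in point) 3.682e+06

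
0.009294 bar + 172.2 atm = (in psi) 2531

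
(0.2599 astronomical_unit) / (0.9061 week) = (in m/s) 7.095e+04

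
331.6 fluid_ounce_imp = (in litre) 9.422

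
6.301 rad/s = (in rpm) 60.17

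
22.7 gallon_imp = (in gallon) 27.26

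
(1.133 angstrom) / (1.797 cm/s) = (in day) 7.297e-14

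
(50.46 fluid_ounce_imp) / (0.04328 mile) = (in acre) 5.086e-09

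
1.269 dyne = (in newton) 1.269e-05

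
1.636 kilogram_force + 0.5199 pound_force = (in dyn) 1.836e+06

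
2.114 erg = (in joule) 2.114e-07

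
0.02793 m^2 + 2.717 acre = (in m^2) 1.1e+04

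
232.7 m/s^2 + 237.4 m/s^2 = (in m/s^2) 470.1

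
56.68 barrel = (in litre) 9011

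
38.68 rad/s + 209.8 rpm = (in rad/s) 60.65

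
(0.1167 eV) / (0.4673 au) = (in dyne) 2.675e-26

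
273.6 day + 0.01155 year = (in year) 0.7611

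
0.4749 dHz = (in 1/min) 2.849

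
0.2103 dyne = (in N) 2.103e-06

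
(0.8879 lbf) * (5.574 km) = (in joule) 2.201e+04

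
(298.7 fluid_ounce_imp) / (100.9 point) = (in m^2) 0.2384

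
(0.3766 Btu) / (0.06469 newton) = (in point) 1.741e+07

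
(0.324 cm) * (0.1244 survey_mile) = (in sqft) 6.982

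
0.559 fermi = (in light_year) 5.909e-32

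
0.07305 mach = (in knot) 48.35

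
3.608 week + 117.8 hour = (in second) 2.606e+06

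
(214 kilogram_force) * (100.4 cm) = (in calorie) 503.6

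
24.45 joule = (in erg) 2.445e+08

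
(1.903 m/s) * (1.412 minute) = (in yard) 176.3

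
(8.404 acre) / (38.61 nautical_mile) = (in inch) 18.73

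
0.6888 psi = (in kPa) 4.749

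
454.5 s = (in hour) 0.1263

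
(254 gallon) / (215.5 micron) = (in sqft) 4.803e+04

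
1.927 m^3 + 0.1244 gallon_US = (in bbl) 12.12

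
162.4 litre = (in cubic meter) 0.1624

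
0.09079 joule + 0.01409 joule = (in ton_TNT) 2.507e-11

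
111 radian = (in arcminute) 3.816e+05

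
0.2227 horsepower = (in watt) 166.1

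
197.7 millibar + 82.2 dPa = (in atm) 0.1952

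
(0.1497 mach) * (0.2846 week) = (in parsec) 2.843e-10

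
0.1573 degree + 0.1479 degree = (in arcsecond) 1099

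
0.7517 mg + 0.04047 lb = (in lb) 0.04047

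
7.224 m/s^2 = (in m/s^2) 7.224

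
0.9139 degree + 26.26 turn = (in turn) 26.26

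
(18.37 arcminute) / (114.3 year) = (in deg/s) 8.494e-11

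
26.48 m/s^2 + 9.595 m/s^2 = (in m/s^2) 36.08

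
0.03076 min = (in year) 5.852e-08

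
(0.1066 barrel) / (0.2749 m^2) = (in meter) 0.06165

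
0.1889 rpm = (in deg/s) 1.133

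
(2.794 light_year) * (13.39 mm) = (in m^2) 3.539e+14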